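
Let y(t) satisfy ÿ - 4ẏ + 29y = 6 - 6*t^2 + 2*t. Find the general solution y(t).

Characteristic equation r² - 4r + 29 = 0 has discriminant (-4)² - 4·(29) = -100 < 0, so r = 2 ± 5i.
Hence y_h = C1*cos(5*t)*exp(2*t) + C2*exp(2*t)*sin(5*t).
For the particular solution try y_p = A0 + A1*t + A2*t^2. Substituting and matching coefficients of each power of t gives A0 = 5434/24389, A1 = 10/841, A2 = -6/29, so y_p = 5434/24389 - 6*t^2/29 + 10*t/841.

y = 5434/24389 - 6*t**2/29 + 10*t/841 + C1*cos(5*t)*exp(2*t) + C2*exp(2*t)*sin(5*t)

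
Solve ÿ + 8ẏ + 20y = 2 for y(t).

y = 1/10 + C1*cos(2*t)*exp(-4*t) + C2*exp(-4*t)*sin(2*t)

Characteristic equation r² + 8r + 20 = 0 has discriminant (8)² - 4·(20) = -16 < 0, so r = -4 ± 2i.
Hence y_h = C1*cos(2*t)*exp(-4*t) + C2*exp(-4*t)*sin(2*t).
For the particular solution try y_p = A0. Substituting and matching coefficients of each power of t gives A0 = 1/10, so y_p = 1/10.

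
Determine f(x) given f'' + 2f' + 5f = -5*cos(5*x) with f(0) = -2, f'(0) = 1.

f = -sin(5*x)/10 + cos(5*x)/5 - 11*cos(2*x)*exp(-x)/5 - 7*exp(-x)*sin(2*x)/20

Characteristic equation r² + 2r + 5 = 0 has discriminant (2)² - 4·(5) = -16 < 0, so r = -1 ± 2i.
Hence f_h = C1*cos(2*x)*exp(-x) + C2*exp(-x)*sin(2*x).
Try f_p = A*cos(5*x) + B*sin(5*x). Substituting and equating the coefficients of cos(5x) and sin(5x) gives A = 1/5, B = -1/10, so f_p = -sin(5*x)/10 + cos(5*x)/5.
General solution: f = -sin(5*x)/10 + cos(5*x)/5 + C1*cos(2*x)*exp(-x) + C2*exp(-x)*sin(2*x).
Apply the initial conditions: f(0) = 1/5 + C1 = -2 and f'(0) = -1/2 - C1 + 2*C2 = 1. Solving gives C1 = -11/5, C2 = -7/20.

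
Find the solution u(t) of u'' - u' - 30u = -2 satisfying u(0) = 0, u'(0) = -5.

Characteristic equation r² - r - 30 = 0 factors as (r - 6)(r + 5) = 0, so r = 6, -5.
Hence u_h = C1*exp(6*t) + C2*exp(-5*t).
For the particular solution try u_p = A0. Substituting and matching coefficients of each power of t gives A0 = 1/15, so u_p = 1/15.
General solution: u = 1/15 + C1*exp(6*t) + C2*exp(-5*t).
Apply the initial conditions: u(0) = 1/15 + C1 + C2 = 0 and u'(0) = -5*C2 + 6*C1 = -5. Solving gives C1 = -16/33, C2 = 23/55.

u = 1/15 - 16*exp(6*t)/33 + 23*exp(-5*t)/55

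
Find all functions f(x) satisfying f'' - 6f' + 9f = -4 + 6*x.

f = 2*x/3 + C1*exp(3*x) + C2*x*exp(3*x)

Characteristic equation r² - 6r + 9 = 0 has discriminant (-6)² - 4·(9) = 0, so r = 3 is a repeated root.
Hence f_h = (C1 + C2*x)*exp(3*x).
For the particular solution try f_p = A0 + A1*x. Substituting and matching coefficients of each power of x gives A0 = 0, A1 = 2/3, so f_p = 2*x/3.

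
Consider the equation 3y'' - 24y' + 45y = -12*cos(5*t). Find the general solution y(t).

Divide through by 3: y'' - 8y' + 15y = -4*cos(5*t).
Characteristic equation r² - 8r + 15 = 0 factors as (r - 3)(r - 5) = 0, so r = 3, 5.
Hence y_h = C1*exp(3*t) + C2*exp(5*t).
Try y_p = A*cos(5*t) + B*sin(5*t). Substituting and equating the coefficients of cos(5t) and sin(5t) gives A = 2/85, B = 8/85, so y_p = 2*cos(5*t)/85 + 8*sin(5*t)/85.

y = 2*cos(5*t)/85 + 8*sin(5*t)/85 + C1*exp(3*t) + C2*exp(5*t)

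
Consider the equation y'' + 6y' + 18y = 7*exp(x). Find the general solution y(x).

Characteristic equation r² + 6r + 18 = 0 has discriminant (6)² - 4·(18) = -36 < 0, so r = -3 ± 3i.
Hence y_h = C1*cos(3*x)*exp(-3*x) + C2*exp(-3*x)*sin(3*x).
Try y_p = A*exp(x). Substituting into the equation and dividing by exp(x) gives A = 7/25, so y_p = 7*exp(x)/25.

y = 7*exp(x)/25 + C1*cos(3*x)*exp(-3*x) + C2*exp(-3*x)*sin(3*x)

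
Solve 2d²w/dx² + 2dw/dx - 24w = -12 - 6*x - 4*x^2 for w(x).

Divide through by 2: w'' + w' - 12w = -6 - 3*x - 2*x^2.
Characteristic equation r² + r - 12 = 0 factors as (r - 3)(r + 4) = 0, so r = 3, -4.
Hence w_h = C1*exp(3*x) + C2*exp(-4*x).
For the particular solution try w_p = A0 + A1*x + A2*x^2. Substituting and matching coefficients of each power of x gives A0 = 119/216, A1 = 5/18, A2 = 1/6, so w_p = 119/216 + x^2/6 + 5*x/18.

w = 119/216 + x**2/6 + 5*x/18 + C1*exp(3*x) + C2*exp(-4*x)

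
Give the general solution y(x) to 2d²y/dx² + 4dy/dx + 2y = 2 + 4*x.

Divide through by 2: y'' + 2y' + y = 1 + 2*x.
Characteristic equation r² + 2r + 1 = 0 has discriminant (2)² - 4·(1) = 0, so r = -1 is a repeated root.
Hence y_h = (C1 + C2*x)*exp(-x).
For the particular solution try y_p = A0 + A1*x. Substituting and matching coefficients of each power of x gives A0 = -3, A1 = 2, so y_p = -3 + 2*x.

y = -3 + 2*x + C1*exp(-x) + C2*x*exp(-x)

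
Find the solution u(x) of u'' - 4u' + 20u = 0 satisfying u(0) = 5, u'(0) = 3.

Characteristic equation r² - 4r + 20 = 0 has discriminant (-4)² - 4·(20) = -64 < 0, so r = 2 ± 4i.
Hence u_h = C1*cos(4*x)*exp(2*x) + C2*exp(2*x)*sin(4*x).
Apply the initial conditions: u(0) = C1 = 5 and u'(0) = 2*C1 + 4*C2 = 3. Solving gives C1 = 5, C2 = -7/4.

u = 5*cos(4*x)*exp(2*x) - 7*exp(2*x)*sin(4*x)/4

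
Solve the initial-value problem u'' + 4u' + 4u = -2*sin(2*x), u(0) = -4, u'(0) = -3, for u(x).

u = -17*exp(-2*x)/4 + cos(2*x)/4 - 23*x*exp(-2*x)/2

Characteristic equation r² + 4r + 4 = 0 has discriminant (4)² - 4·(4) = 0, so r = -2 is a repeated root.
Hence u_h = (C1 + C2*x)*exp(-2*x).
Try u_p = A*cos(2*x) + B*sin(2*x). Substituting and equating the coefficients of cos(2x) and sin(2x) gives A = 1/4, B = 0, so u_p = cos(2*x)/4.
General solution: u = cos(2*x)/4 + C1*exp(-2*x) + C2*x*exp(-2*x).
Apply the initial conditions: u(0) = 1/4 + C1 = -4 and u'(0) = C2 - 2*C1 = -3. Solving gives C1 = -17/4, C2 = -23/2.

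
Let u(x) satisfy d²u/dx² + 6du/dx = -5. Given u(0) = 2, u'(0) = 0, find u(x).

Characteristic equation r² + 6r = 0 factors as (r + 6)r = 0, so r = -6, 0.
Hence u_h = C1*exp(-6*x) + C2.
Since 0 is a characteristic root (multiplicity 1), multiply the polynomial trial by x: try u_p = A0*x. Substituting and matching coefficients of each power of x gives A0 = -5/6, so u_p = -5*x/6.
General solution: u = C2 - 5*x/6 + C1*exp(-6*x).
Apply the initial conditions: u(0) = C1 + C2 = 2 and u'(0) = -5/6 - 6*C1 = 0. Solving gives C1 = -5/36, C2 = 77/36.

u = 77/36 - 5*x/6 - 5*exp(-6*x)/36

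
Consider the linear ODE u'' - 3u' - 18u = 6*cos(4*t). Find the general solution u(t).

u = -51*cos(4*t)/325 - 18*sin(4*t)/325 + C1*exp(-3*t) + C2*exp(6*t)

Characteristic equation r² - 3r - 18 = 0 factors as (r + 3)(r - 6) = 0, so r = -3, 6.
Hence u_h = C1*exp(-3*t) + C2*exp(6*t).
Try u_p = A*cos(4*t) + B*sin(4*t). Substituting and equating the coefficients of cos(4t) and sin(4t) gives A = -51/325, B = -18/325, so u_p = -51*cos(4*t)/325 - 18*sin(4*t)/325.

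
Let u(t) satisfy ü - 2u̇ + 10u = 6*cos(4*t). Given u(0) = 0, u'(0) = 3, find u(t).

Characteristic equation r² - 2r + 10 = 0 has discriminant (-2)² - 4·(10) = -36 < 0, so r = 1 ± 3i.
Hence u_h = C1*cos(3*t)*exp(t) + C2*exp(t)*sin(3*t).
Try u_p = A*cos(4*t) + B*sin(4*t). Substituting and equating the coefficients of cos(4t) and sin(4t) gives A = -9/25, B = -12/25, so u_p = -12*sin(4*t)/25 - 9*cos(4*t)/25.
General solution: u = -12*sin(4*t)/25 - 9*cos(4*t)/25 + C1*cos(3*t)*exp(t) + C2*exp(t)*sin(3*t).
Apply the initial conditions: u(0) = -9/25 + C1 = 0 and u'(0) = -48/25 + C1 + 3*C2 = 3. Solving gives C1 = 9/25, C2 = 38/25.

u = -12*sin(4*t)/25 - 9*cos(4*t)/25 + 9*cos(3*t)*exp(t)/25 + 38*exp(t)*sin(3*t)/25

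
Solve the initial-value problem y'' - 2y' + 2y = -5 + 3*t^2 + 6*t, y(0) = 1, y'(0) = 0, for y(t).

Characteristic equation r² - 2r + 2 = 0 has discriminant (-2)² - 4·(2) = -4 < 0, so r = 1 ± i.
Hence y_h = C1*cos(t)*exp(t) + C2*exp(t)*sin(t).
For the particular solution try y_p = A0 + A1*t + A2*t^2. Substituting and matching coefficients of each power of t gives A0 = 2, A1 = 6, A2 = 3/2, so y_p = 2 + 6*t + 3*t^2/2.
General solution: y = 2 + 6*t + 3*t^2/2 + C1*cos(t)*exp(t) + C2*exp(t)*sin(t).
Apply the initial conditions: y(0) = 2 + C1 = 1 and y'(0) = 6 + C1 + C2 = 0. Solving gives C1 = -1, C2 = -5.

y = 2 + 6*t + 3*t**2/2 - cos(t)*exp(t) - 5*exp(t)*sin(t)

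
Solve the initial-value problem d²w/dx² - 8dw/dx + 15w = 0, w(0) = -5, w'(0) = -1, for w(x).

w = -12*exp(3*x) + 7*exp(5*x)

Characteristic equation r² - 8r + 15 = 0 factors as (r - 3)(r - 5) = 0, so r = 3, 5.
Hence w_h = C1*exp(3*x) + C2*exp(5*x).
Apply the initial conditions: w(0) = C1 + C2 = -5 and w'(0) = 3*C1 + 5*C2 = -1. Solving gives C1 = -12, C2 = 7.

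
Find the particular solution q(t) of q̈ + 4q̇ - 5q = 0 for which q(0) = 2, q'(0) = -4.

q = exp(t) + exp(-5*t)

Characteristic equation r² + 4r - 5 = 0 factors as (r - 1)(r + 5) = 0, so r = 1, -5.
Hence q_h = C1*exp(t) + C2*exp(-5*t).
Apply the initial conditions: q(0) = C1 + C2 = 2 and q'(0) = C1 - 5*C2 = -4. Solving gives C1 = 1, C2 = 1.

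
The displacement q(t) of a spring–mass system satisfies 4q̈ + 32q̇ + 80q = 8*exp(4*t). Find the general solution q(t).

Divide through by 4: q'' + 8q' + 20q = 2*exp(4*t).
Characteristic equation r² + 8r + 20 = 0 has discriminant (8)² - 4·(20) = -16 < 0, so r = -4 ± 2i.
Hence q_h = C1*cos(2*t)*exp(-4*t) + C2*exp(-4*t)*sin(2*t).
Try q_p = A*exp(4*t). Substituting into the equation and dividing by exp(4*t) gives A = 1/34, so q_p = exp(4*t)/34.

q = exp(4*t)/34 + C1*cos(2*t)*exp(-4*t) + C2*exp(-4*t)*sin(2*t)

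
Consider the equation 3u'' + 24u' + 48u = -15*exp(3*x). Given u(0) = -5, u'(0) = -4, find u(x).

Divide through by 3: u'' + 8u' + 16u = -5*exp(3*x).
Characteristic equation r² + 8r + 16 = 0 has discriminant (8)² - 4·(16) = 0, so r = -4 is a repeated root.
Hence u_h = (C1 + C2*x)*exp(-4*x).
Try u_p = A*exp(3*x). Substituting into the equation and dividing by exp(3*x) gives A = -5/49, so u_p = -5*exp(3*x)/49.
General solution: u = -5*exp(3*x)/49 + C1*exp(-4*x) + C2*x*exp(-4*x).
Apply the initial conditions: u(0) = -5/49 + C1 = -5 and u'(0) = -15/49 + C2 - 4*C1 = -4. Solving gives C1 = -240/49, C2 = -163/7.

u = -240*exp(-4*x)/49 - 5*exp(3*x)/49 - 163*x*exp(-4*x)/7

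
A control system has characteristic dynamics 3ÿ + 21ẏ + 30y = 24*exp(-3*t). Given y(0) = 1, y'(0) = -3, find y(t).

y = -4*exp(-3*t) + 5*exp(-5*t)/3 + 10*exp(-2*t)/3

Divide through by 3: y'' + 7y' + 10y = 8*exp(-3*t).
Characteristic equation r² + 7r + 10 = 0 factors as (r + 2)(r + 5) = 0, so r = -2, -5.
Hence y_h = C1*exp(-2*t) + C2*exp(-5*t).
Try y_p = A*exp(-3*t). Substituting into the equation and dividing by exp(-3*t) gives A = -4, so y_p = -4*exp(-3*t).
General solution: y = -4*exp(-3*t) + C1*exp(-2*t) + C2*exp(-5*t).
Apply the initial conditions: y(0) = -4 + C1 + C2 = 1 and y'(0) = 12 - 5*C2 - 2*C1 = -3. Solving gives C1 = 10/3, C2 = 5/3.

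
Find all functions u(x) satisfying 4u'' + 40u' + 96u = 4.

Divide through by 4: u'' + 10u' + 24u = 1.
Characteristic equation r² + 10r + 24 = 0 factors as (r + 6)(r + 4) = 0, so r = -6, -4.
Hence u_h = C1*exp(-6*x) + C2*exp(-4*x).
For the particular solution try u_p = A0. Substituting and matching coefficients of each power of x gives A0 = 1/24, so u_p = 1/24.

u = 1/24 + C1*exp(-6*x) + C2*exp(-4*x)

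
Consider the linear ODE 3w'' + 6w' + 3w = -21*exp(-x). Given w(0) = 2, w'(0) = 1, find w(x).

Divide through by 3: w'' + 2w' + w = -7*exp(-x).
Characteristic equation r² + 2r + 1 = 0 has discriminant (2)² - 4·(1) = 0, so r = -1 is a repeated root.
Hence w_h = (C1 + C2*x)*exp(-x).
Since exp(-x) solves the homogeneous equation (r = -1 is a root of multiplicity 2), multiply the trial by x^2. Try w_p = A*x^2*exp(-x). Substituting into the equation and dividing by exp(-x) gives A = -7/2, so w_p = -7*x^2*exp(-x)/2.
General solution: w = C1*exp(-x) - 7*x^2*exp(-x)/2 + C2*x*exp(-x).
Apply the initial conditions: w(0) = C1 = 2 and w'(0) = C2 - C1 = 1. Solving gives C1 = 2, C2 = 3.

w = 2*exp(-x) + 3*x*exp(-x) - 7*x**2*exp(-x)/2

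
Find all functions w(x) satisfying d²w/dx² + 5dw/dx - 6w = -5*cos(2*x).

Characteristic equation r² + 5r - 6 = 0 factors as (r + 6)(r - 1) = 0, so r = -6, 1.
Hence w_h = C1*exp(-6*x) + C2*exp(x).
Try w_p = A*cos(2*x) + B*sin(2*x). Substituting and equating the coefficients of cos(2x) and sin(2x) gives A = 1/4, B = -1/4, so w_p = -sin(2*x)/4 + cos(2*x)/4.

w = -sin(2*x)/4 + cos(2*x)/4 + C1*exp(-6*x) + C2*exp(x)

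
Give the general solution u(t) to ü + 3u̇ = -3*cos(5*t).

u = C2 - 9*sin(5*t)/170 + 3*cos(5*t)/34 + C1*exp(-3*t)

Characteristic equation r² + 3r = 0 factors as (r + 3)r = 0, so r = -3, 0.
Hence u_h = C1*exp(-3*t) + C2.
Try u_p = A*cos(5*t) + B*sin(5*t). Substituting and equating the coefficients of cos(5t) and sin(5t) gives A = 3/34, B = -9/170, so u_p = -9*sin(5*t)/170 + 3*cos(5*t)/34.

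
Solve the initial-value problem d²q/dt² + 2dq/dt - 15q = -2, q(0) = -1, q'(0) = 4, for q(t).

q = 2/15 - 37*exp(-5*t)/40 - 5*exp(3*t)/24

Characteristic equation r² + 2r - 15 = 0 factors as (r - 3)(r + 5) = 0, so r = 3, -5.
Hence q_h = C1*exp(3*t) + C2*exp(-5*t).
For the particular solution try q_p = A0. Substituting and matching coefficients of each power of t gives A0 = 2/15, so q_p = 2/15.
General solution: q = 2/15 + C1*exp(3*t) + C2*exp(-5*t).
Apply the initial conditions: q(0) = 2/15 + C1 + C2 = -1 and q'(0) = -5*C2 + 3*C1 = 4. Solving gives C1 = -5/24, C2 = -37/40.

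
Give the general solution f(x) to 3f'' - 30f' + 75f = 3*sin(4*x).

Divide through by 3: f'' - 10f' + 25f = sin(4*x).
Characteristic equation r² - 10r + 25 = 0 has discriminant (-10)² - 4·(25) = 0, so r = 5 is a repeated root.
Hence f_h = (C1 + C2*x)*exp(5*x).
Try f_p = A*cos(4*x) + B*sin(4*x). Substituting and equating the coefficients of cos(4x) and sin(4x) gives A = 40/1681, B = 9/1681, so f_p = 9*sin(4*x)/1681 + 40*cos(4*x)/1681.

f = 9*sin(4*x)/1681 + 40*cos(4*x)/1681 + C1*exp(5*x) + C2*x*exp(5*x)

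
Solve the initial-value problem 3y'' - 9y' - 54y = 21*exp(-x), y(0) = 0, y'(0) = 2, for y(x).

Divide through by 3: y'' - 3y' - 18y = 7*exp(-x).
Characteristic equation r² - 3r - 18 = 0 factors as (r - 6)(r + 3) = 0, so r = 6, -3.
Hence y_h = C1*exp(6*x) + C2*exp(-3*x).
Try y_p = A*exp(-x). Substituting into the equation and dividing by exp(-x) gives A = -1/2, so y_p = -exp(-x)/2.
General solution: y = -exp(-x)/2 + C1*exp(6*x) + C2*exp(-3*x).
Apply the initial conditions: y(0) = -1/2 + C1 + C2 = 0 and y'(0) = 1/2 - 3*C2 + 6*C1 = 2. Solving gives C1 = 1/3, C2 = 1/6.

y = -exp(-x)/2 + exp(6*x)/3 + exp(-3*x)/6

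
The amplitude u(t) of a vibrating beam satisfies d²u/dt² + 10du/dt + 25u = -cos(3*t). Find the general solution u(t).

u = -15*sin(3*t)/578 - 4*cos(3*t)/289 + C1*exp(-5*t) + C2*t*exp(-5*t)

Characteristic equation r² + 10r + 25 = 0 has discriminant (10)² - 4·(25) = 0, so r = -5 is a repeated root.
Hence u_h = (C1 + C2*t)*exp(-5*t).
Try u_p = A*cos(3*t) + B*sin(3*t). Substituting and equating the coefficients of cos(3t) and sin(3t) gives A = -4/289, B = -15/578, so u_p = -15*sin(3*t)/578 - 4*cos(3*t)/289.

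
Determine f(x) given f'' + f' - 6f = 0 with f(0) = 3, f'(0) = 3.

f = 3*exp(-3*x)/5 + 12*exp(2*x)/5

Characteristic equation r² + r - 6 = 0 factors as (r + 3)(r - 2) = 0, so r = -3, 2.
Hence f_h = C1*exp(-3*x) + C2*exp(2*x).
Apply the initial conditions: f(0) = C1 + C2 = 3 and f'(0) = -3*C1 + 2*C2 = 3. Solving gives C1 = 3/5, C2 = 12/5.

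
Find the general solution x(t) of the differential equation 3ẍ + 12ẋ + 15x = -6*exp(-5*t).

x = -exp(-5*t)/5 + C1*cos(t)*exp(-2*t) + C2*exp(-2*t)*sin(t)

Divide through by 3: x'' + 4x' + 5x = -2*exp(-5*t).
Characteristic equation r² + 4r + 5 = 0 has discriminant (4)² - 4·(5) = -4 < 0, so r = -2 ± i.
Hence x_h = C1*cos(t)*exp(-2*t) + C2*exp(-2*t)*sin(t).
Try x_p = A*exp(-5*t). Substituting into the equation and dividing by exp(-5*t) gives A = -1/5, so x_p = -exp(-5*t)/5.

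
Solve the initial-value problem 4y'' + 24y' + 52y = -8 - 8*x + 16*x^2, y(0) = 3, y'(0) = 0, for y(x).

Divide through by 4: y'' + 6y' + 13y = -2 - 2*x + 4*x^2.
Characteristic equation r² + 6r + 13 = 0 has discriminant (6)² - 4·(13) = -16 < 0, so r = -3 ± 2i.
Hence y_h = C1*cos(2*x)*exp(-3*x) + C2*exp(-3*x)*sin(2*x).
For the particular solution try y_p = A0 + A1*x + A2*x^2. Substituting and matching coefficients of each power of x gives A0 = 2/2197, A1 = -74/169, A2 = 4/13, so y_p = 2/2197 - 74*x/169 + 4*x^2/13.
General solution: y = 2/2197 - 74*x/169 + 4*x^2/13 + C1*cos(2*x)*exp(-3*x) + C2*exp(-3*x)*sin(2*x).
Apply the initial conditions: y(0) = 2/2197 + C1 = 3 and y'(0) = -74/169 - 3*C1 + 2*C2 = 0. Solving gives C1 = 6589/2197, C2 = 20729/4394.

y = 2/2197 - 74*x/169 + 4*x**2/13 + 6589*cos(2*x)*exp(-3*x)/2197 + 20729*exp(-3*x)*sin(2*x)/4394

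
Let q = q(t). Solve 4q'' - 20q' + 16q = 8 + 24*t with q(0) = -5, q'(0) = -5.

Divide through by 4: q'' - 5q' + 4q = 2 + 6*t.
Characteristic equation r² - 5r + 4 = 0 factors as (r - 4)(r - 1) = 0, so r = 4, 1.
Hence q_h = C1*exp(4*t) + C2*exp(t).
For the particular solution try q_p = A0 + A1*t. Substituting and matching coefficients of each power of t gives A0 = 19/8, A1 = 3/2, so q_p = 19/8 + 3*t/2.
General solution: q = 19/8 + 3*t/2 + C1*exp(4*t) + C2*exp(t).
Apply the initial conditions: q(0) = 19/8 + C1 + C2 = -5 and q'(0) = 3/2 + C2 + 4*C1 = -5. Solving gives C1 = 7/24, C2 = -23/3.

q = 19/8 - 23*exp(t)/3 + 3*t/2 + 7*exp(4*t)/24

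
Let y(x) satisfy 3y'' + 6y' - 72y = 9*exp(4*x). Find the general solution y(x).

Divide through by 3: y'' + 2y' - 24y = 3*exp(4*x).
Characteristic equation r² + 2r - 24 = 0 factors as (r - 4)(r + 6) = 0, so r = 4, -6.
Hence y_h = C1*exp(4*x) + C2*exp(-6*x).
Since exp(4*x) solves the homogeneous equation (r = 4 is a root of multiplicity 1), multiply the trial by x. Try y_p = A*x*exp(4*x). Substituting into the equation and dividing by exp(4*x) gives A = 3/10, so y_p = 3*x*exp(4*x)/10.

y = C1*exp(4*x) + C2*exp(-6*x) + 3*x*exp(4*x)/10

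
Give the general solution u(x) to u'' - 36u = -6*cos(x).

u = 6*cos(x)/37 + C1*exp(-6*x) + C2*exp(6*x)

Characteristic equation r² - 36 = 0 factors as (r + 6)(r - 6) = 0, so r = -6, 6.
Hence u_h = C1*exp(-6*x) + C2*exp(6*x).
Try u_p = A*cos(x) + B*sin(x). Substituting and equating the coefficients of cos(x) and sin(x) gives A = 6/37, B = 0, so u_p = 6*cos(x)/37.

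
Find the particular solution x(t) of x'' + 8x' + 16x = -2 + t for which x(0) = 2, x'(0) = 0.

Characteristic equation r² + 8r + 16 = 0 has discriminant (8)² - 4·(16) = 0, so r = -4 is a repeated root.
Hence x_h = (C1 + C2*t)*exp(-4*t).
For the particular solution try x_p = A0 + A1*t. Substituting and matching coefficients of each power of t gives A0 = -5/32, A1 = 1/16, so x_p = -5/32 + t/16.
General solution: x = -5/32 + t/16 + C1*exp(-4*t) + C2*t*exp(-4*t).
Apply the initial conditions: x(0) = -5/32 + C1 = 2 and x'(0) = 1/16 + C2 - 4*C1 = 0. Solving gives C1 = 69/32, C2 = 137/16.

x = -5/32 + t/16 + 69*exp(-4*t)/32 + 137*t*exp(-4*t)/16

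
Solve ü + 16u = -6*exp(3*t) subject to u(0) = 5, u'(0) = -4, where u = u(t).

u = -41*sin(4*t)/50 - 6*exp(3*t)/25 + 131*cos(4*t)/25

Characteristic equation r² + 16 = 0 has discriminant (0)² - 4·(16) = -64 < 0, so r = ± 4i.
Hence u_h = C1*cos(4*t) + C2*sin(4*t).
Try u_p = A*exp(3*t). Substituting into the equation and dividing by exp(3*t) gives A = -6/25, so u_p = -6*exp(3*t)/25.
General solution: u = -6*exp(3*t)/25 + C1*cos(4*t) + C2*sin(4*t).
Apply the initial conditions: u(0) = -6/25 + C1 = 5 and u'(0) = -18/25 + 4*C2 = -4. Solving gives C1 = 131/25, C2 = -41/50.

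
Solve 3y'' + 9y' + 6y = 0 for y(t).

Divide through by 3: y'' + 3y' + 2y = 0.
Characteristic equation r² + 3r + 2 = 0 factors as (r + 2)(r + 1) = 0, so r = -2, -1.
Hence y_h = C1*exp(-2*t) + C2*exp(-t).

y = C1*exp(-2*t) + C2*exp(-t)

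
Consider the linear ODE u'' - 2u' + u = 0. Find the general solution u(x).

Characteristic equation r² - 2r + 1 = 0 has discriminant (-2)² - 4·(1) = 0, so r = 1 is a repeated root.
Hence u_h = (C1 + C2*x)*exp(x).

u = C1*exp(x) + C2*x*exp(x)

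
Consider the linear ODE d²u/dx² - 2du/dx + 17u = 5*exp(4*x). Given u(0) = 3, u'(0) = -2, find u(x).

u = exp(4*x)/5 - 7*exp(x)*sin(4*x)/5 + 14*cos(4*x)*exp(x)/5

Characteristic equation r² - 2r + 17 = 0 has discriminant (-2)² - 4·(17) = -64 < 0, so r = 1 ± 4i.
Hence u_h = C1*cos(4*x)*exp(x) + C2*exp(x)*sin(4*x).
Try u_p = A*exp(4*x). Substituting into the equation and dividing by exp(4*x) gives A = 1/5, so u_p = exp(4*x)/5.
General solution: u = exp(4*x)/5 + C1*cos(4*x)*exp(x) + C2*exp(x)*sin(4*x).
Apply the initial conditions: u(0) = 1/5 + C1 = 3 and u'(0) = 4/5 + C1 + 4*C2 = -2. Solving gives C1 = 14/5, C2 = -7/5.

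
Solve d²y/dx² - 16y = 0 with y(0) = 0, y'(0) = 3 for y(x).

Characteristic equation r² - 16 = 0 factors as (r - 4)(r + 4) = 0, so r = 4, -4.
Hence y_h = C1*exp(4*x) + C2*exp(-4*x).
Apply the initial conditions: y(0) = C1 + C2 = 0 and y'(0) = -4*C2 + 4*C1 = 3. Solving gives C1 = 3/8, C2 = -3/8.

y = -3*exp(-4*x)/8 + 3*exp(4*x)/8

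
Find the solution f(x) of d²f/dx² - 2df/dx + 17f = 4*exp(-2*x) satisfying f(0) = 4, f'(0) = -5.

Characteristic equation r² - 2r + 17 = 0 has discriminant (-2)² - 4·(17) = -64 < 0, so r = 1 ± 4i.
Hence f_h = C1*cos(4*x)*exp(x) + C2*exp(x)*sin(4*x).
Try f_p = A*exp(-2*x). Substituting into the equation and dividing by exp(-2*x) gives A = 4/25, so f_p = 4*exp(-2*x)/25.
General solution: f = 4*exp(-2*x)/25 + C1*cos(4*x)*exp(x) + C2*exp(x)*sin(4*x).
Apply the initial conditions: f(0) = 4/25 + C1 = 4 and f'(0) = -8/25 + C1 + 4*C2 = -5. Solving gives C1 = 96/25, C2 = -213/100.

f = 4*exp(-2*x)/25 - 213*exp(x)*sin(4*x)/100 + 96*cos(4*x)*exp(x)/25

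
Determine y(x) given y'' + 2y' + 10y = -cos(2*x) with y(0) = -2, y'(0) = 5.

Characteristic equation r² + 2r + 10 = 0 has discriminant (2)² - 4·(10) = -36 < 0, so r = -1 ± 3i.
Hence y_h = C1*cos(3*x)*exp(-x) + C2*exp(-x)*sin(3*x).
Try y_p = A*cos(2*x) + B*sin(2*x). Substituting and equating the coefficients of cos(2x) and sin(2x) gives A = -3/26, B = -1/13, so y_p = -3*cos(2*x)/26 - sin(2*x)/13.
General solution: y = -3*cos(2*x)/26 - sin(2*x)/13 + C1*cos(3*x)*exp(-x) + C2*exp(-x)*sin(3*x).
Apply the initial conditions: y(0) = -3/26 + C1 = -2 and y'(0) = -2/13 - C1 + 3*C2 = 5. Solving gives C1 = -49/26, C2 = 85/78.

y = -3*cos(2*x)/26 - sin(2*x)/13 - 49*cos(3*x)*exp(-x)/26 + 85*exp(-x)*sin(3*x)/78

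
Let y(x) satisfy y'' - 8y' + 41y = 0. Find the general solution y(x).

y = C1*cos(5*x)*exp(4*x) + C2*exp(4*x)*sin(5*x)

Characteristic equation r² - 8r + 41 = 0 has discriminant (-8)² - 4·(41) = -100 < 0, so r = 4 ± 5i.
Hence y_h = C1*cos(5*x)*exp(4*x) + C2*exp(4*x)*sin(5*x).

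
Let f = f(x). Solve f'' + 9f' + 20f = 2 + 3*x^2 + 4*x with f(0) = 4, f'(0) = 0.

Characteristic equation r² + 9r + 20 = 0 factors as (r + 5)(r + 4) = 0, so r = -5, -4.
Hence f_h = C1*exp(-5*x) + C2*exp(-4*x).
For the particular solution try f_p = A0 + A1*x + A2*x^2. Substituting and matching coefficients of each power of x gives A0 = 223/4000, A1 = 13/200, A2 = 3/20, so f_p = 223/4000 + 3*x^2/20 + 13*x/200.
General solution: f = 223/4000 + 3*x^2/20 + 13*x/200 + C1*exp(-5*x) + C2*exp(-4*x).
Apply the initial conditions: f(0) = 223/4000 + C1 + C2 = 4 and f'(0) = 13/200 - 5*C1 - 4*C2 = 0. Solving gives C1 = -1964/125, C2 = 629/32.

f = 223/4000 - 1964*exp(-5*x)/125 + 3*x**2/20 + 13*x/200 + 629*exp(-4*x)/32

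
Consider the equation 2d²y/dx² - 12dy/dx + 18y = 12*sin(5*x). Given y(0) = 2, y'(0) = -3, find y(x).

Divide through by 2: y'' - 6y' + 9y = 6*sin(5*x).
Characteristic equation r² - 6r + 9 = 0 has discriminant (-6)² - 4·(9) = 0, so r = 3 is a repeated root.
Hence y_h = (C1 + C2*x)*exp(3*x).
Try y_p = A*cos(5*x) + B*sin(5*x). Substituting and equating the coefficients of cos(5x) and sin(5x) gives A = 45/289, B = -24/289, so y_p = -24*sin(5*x)/289 + 45*cos(5*x)/289.
General solution: y = -24*sin(5*x)/289 + 45*cos(5*x)/289 + C1*exp(3*x) + C2*x*exp(3*x).
Apply the initial conditions: y(0) = 45/289 + C1 = 2 and y'(0) = -120/289 + C2 + 3*C1 = -3. Solving gives C1 = 533/289, C2 = -138/17.

y = -24*sin(5*x)/289 + 45*cos(5*x)/289 + 533*exp(3*x)/289 - 138*x*exp(3*x)/17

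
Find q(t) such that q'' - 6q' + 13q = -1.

q = -1/13 + C1*cos(2*t)*exp(3*t) + C2*exp(3*t)*sin(2*t)

Characteristic equation r² - 6r + 13 = 0 has discriminant (-6)² - 4·(13) = -16 < 0, so r = 3 ± 2i.
Hence q_h = C1*cos(2*t)*exp(3*t) + C2*exp(3*t)*sin(2*t).
For the particular solution try q_p = A0. Substituting and matching coefficients of each power of t gives A0 = -1/13, so q_p = -1/13.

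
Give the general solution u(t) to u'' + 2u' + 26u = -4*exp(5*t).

Characteristic equation r² + 2r + 26 = 0 has discriminant (2)² - 4·(26) = -100 < 0, so r = -1 ± 5i.
Hence u_h = C1*cos(5*t)*exp(-t) + C2*exp(-t)*sin(5*t).
Try u_p = A*exp(5*t). Substituting into the equation and dividing by exp(5*t) gives A = -4/61, so u_p = -4*exp(5*t)/61.

u = -4*exp(5*t)/61 + C1*cos(5*t)*exp(-t) + C2*exp(-t)*sin(5*t)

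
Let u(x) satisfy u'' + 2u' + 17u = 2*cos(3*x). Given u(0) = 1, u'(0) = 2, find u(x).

Characteristic equation r² + 2r + 17 = 0 has discriminant (2)² - 4·(17) = -64 < 0, so r = -1 ± 4i.
Hence u_h = C1*cos(4*x)*exp(-x) + C2*exp(-x)*sin(4*x).
Try u_p = A*cos(3*x) + B*sin(3*x). Substituting and equating the coefficients of cos(3x) and sin(3x) gives A = 4/25, B = 3/25, so u_p = 3*sin(3*x)/25 + 4*cos(3*x)/25.
General solution: u = 3*sin(3*x)/25 + 4*cos(3*x)/25 + C1*cos(4*x)*exp(-x) + C2*exp(-x)*sin(4*x).
Apply the initial conditions: u(0) = 4/25 + C1 = 1 and u'(0) = 9/25 - C1 + 4*C2 = 2. Solving gives C1 = 21/25, C2 = 31/50.

u = 3*sin(3*x)/25 + 4*cos(3*x)/25 + 21*cos(4*x)*exp(-x)/25 + 31*exp(-x)*sin(4*x)/50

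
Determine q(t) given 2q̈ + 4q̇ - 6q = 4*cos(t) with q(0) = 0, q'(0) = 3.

q = -3*exp(-3*t)/5 - 2*cos(t)/5 + sin(t)/5 + exp(t)

Divide through by 2: q'' + 2q' - 3q = 2*cos(t).
Characteristic equation r² + 2r - 3 = 0 factors as (r - 1)(r + 3) = 0, so r = 1, -3.
Hence q_h = C1*exp(t) + C2*exp(-3*t).
Try q_p = A*cos(t) + B*sin(t). Substituting and equating the coefficients of cos(t) and sin(t) gives A = -2/5, B = 1/5, so q_p = -2*cos(t)/5 + sin(t)/5.
General solution: q = -2*cos(t)/5 + sin(t)/5 + C1*exp(t) + C2*exp(-3*t).
Apply the initial conditions: q(0) = -2/5 + C1 + C2 = 0 and q'(0) = 1/5 + C1 - 3*C2 = 3. Solving gives C1 = 1, C2 = -3/5.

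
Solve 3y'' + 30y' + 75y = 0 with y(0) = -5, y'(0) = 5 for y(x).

y = -5*exp(-5*x) - 20*x*exp(-5*x)

Divide through by 3: y'' + 10y' + 25y = 0.
Characteristic equation r² + 10r + 25 = 0 has discriminant (10)² - 4·(25) = 0, so r = -5 is a repeated root.
Hence y_h = (C1 + C2*x)*exp(-5*x).
Apply the initial conditions: y(0) = C1 = -5 and y'(0) = C2 - 5*C1 = 5. Solving gives C1 = -5, C2 = -20.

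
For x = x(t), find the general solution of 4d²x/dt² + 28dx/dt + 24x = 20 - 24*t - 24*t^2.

Divide through by 4: x'' + 7x' + 6x = 5 - 6*t - 6*t^2.
Characteristic equation r² + 7r + 6 = 0 factors as (r + 1)(r + 6) = 0, so r = -1, -6.
Hence x_h = C1*exp(-t) + C2*exp(-6*t).
For the particular solution try x_p = A0 + A1*t + A2*t^2. Substituting and matching coefficients of each power of t gives A0 = -7/18, A1 = 4/3, A2 = -1, so x_p = -7/18 - t^2 + 4*t/3.

x = -7/18 - t**2 + 4*t/3 + C1*exp(-t) + C2*exp(-6*t)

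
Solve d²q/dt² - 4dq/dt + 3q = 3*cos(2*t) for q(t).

Characteristic equation r² - 4r + 3 = 0 factors as (r - 3)(r - 1) = 0, so r = 3, 1.
Hence q_h = C1*exp(3*t) + C2*exp(t).
Try q_p = A*cos(2*t) + B*sin(2*t). Substituting and equating the coefficients of cos(2t) and sin(2t) gives A = -3/65, B = -24/65, so q_p = -24*sin(2*t)/65 - 3*cos(2*t)/65.

q = -24*sin(2*t)/65 - 3*cos(2*t)/65 + C1*exp(3*t) + C2*exp(t)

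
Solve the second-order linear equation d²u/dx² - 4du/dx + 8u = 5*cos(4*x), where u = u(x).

Characteristic equation r² - 4r + 8 = 0 has discriminant (-4)² - 4·(8) = -16 < 0, so r = 2 ± 2i.
Hence u_h = C1*cos(2*x)*exp(2*x) + C2*exp(2*x)*sin(2*x).
Try u_p = A*cos(4*x) + B*sin(4*x). Substituting and equating the coefficients of cos(4x) and sin(4x) gives A = -1/8, B = -1/4, so u_p = -sin(4*x)/4 - cos(4*x)/8.

u = -sin(4*x)/4 - cos(4*x)/8 + C1*cos(2*x)*exp(2*x) + C2*exp(2*x)*sin(2*x)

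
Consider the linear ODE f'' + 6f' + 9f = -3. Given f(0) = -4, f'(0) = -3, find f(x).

Characteristic equation r² + 6r + 9 = 0 has discriminant (6)² - 4·(9) = 0, so r = -3 is a repeated root.
Hence f_h = (C1 + C2*x)*exp(-3*x).
For the particular solution try f_p = A0. Substituting and matching coefficients of each power of x gives A0 = -1/3, so f_p = -1/3.
General solution: f = -1/3 + C1*exp(-3*x) + C2*x*exp(-3*x).
Apply the initial conditions: f(0) = -1/3 + C1 = -4 and f'(0) = C2 - 3*C1 = -3. Solving gives C1 = -11/3, C2 = -14.

f = -1/3 - 11*exp(-3*x)/3 - 14*x*exp(-3*x)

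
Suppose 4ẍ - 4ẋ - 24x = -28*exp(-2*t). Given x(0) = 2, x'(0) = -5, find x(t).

x = -12*exp(3*t)/25 + 62*exp(-2*t)/25 + 7*t*exp(-2*t)/5

Divide through by 4: x'' - x' - 6x = -7*exp(-2*t).
Characteristic equation r² - r - 6 = 0 factors as (r - 3)(r + 2) = 0, so r = 3, -2.
Hence x_h = C1*exp(3*t) + C2*exp(-2*t).
Since exp(-2*t) solves the homogeneous equation (r = -2 is a root of multiplicity 1), multiply the trial by t. Try x_p = A*t*exp(-2*t). Substituting into the equation and dividing by exp(-2*t) gives A = 7/5, so x_p = 7*t*exp(-2*t)/5.
General solution: x = C1*exp(3*t) + C2*exp(-2*t) + 7*t*exp(-2*t)/5.
Apply the initial conditions: x(0) = C1 + C2 = 2 and x'(0) = 7/5 - 2*C2 + 3*C1 = -5. Solving gives C1 = -12/25, C2 = 62/25.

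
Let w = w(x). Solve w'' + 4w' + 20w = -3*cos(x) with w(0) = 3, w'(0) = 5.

Characteristic equation r² + 4r + 20 = 0 has discriminant (4)² - 4·(20) = -64 < 0, so r = -2 ± 4i.
Hence w_h = C1*cos(4*x)*exp(-2*x) + C2*exp(-2*x)*sin(4*x).
Try w_p = A*cos(x) + B*sin(x). Substituting and equating the coefficients of cos(x) and sin(x) gives A = -57/377, B = -12/377, so w_p = -57*cos(x)/377 - 12*sin(x)/377.
General solution: w = -57*cos(x)/377 - 12*sin(x)/377 + C1*cos(4*x)*exp(-2*x) + C2*exp(-2*x)*sin(4*x).
Apply the initial conditions: w(0) = -57/377 + C1 = 3 and w'(0) = -12/377 - 2*C1 + 4*C2 = 5. Solving gives C1 = 1188/377, C2 = 4273/1508.

w = -57*cos(x)/377 - 12*sin(x)/377 + 1188*cos(4*x)*exp(-2*x)/377 + 4273*exp(-2*x)*sin(4*x)/1508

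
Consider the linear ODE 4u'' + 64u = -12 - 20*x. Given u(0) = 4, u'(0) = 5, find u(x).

u = -3/16 - 5*x/16 + 67*cos(4*x)/16 + 85*sin(4*x)/64

Divide through by 4: u'' + 16u = -3 - 5*x.
Characteristic equation r² + 16 = 0 has discriminant (0)² - 4·(16) = -64 < 0, so r = ± 4i.
Hence u_h = C1*cos(4*x) + C2*sin(4*x).
For the particular solution try u_p = A0 + A1*x. Substituting and matching coefficients of each power of x gives A0 = -3/16, A1 = -5/16, so u_p = -3/16 - 5*x/16.
General solution: u = -3/16 - 5*x/16 + C1*cos(4*x) + C2*sin(4*x).
Apply the initial conditions: u(0) = -3/16 + C1 = 4 and u'(0) = -5/16 + 4*C2 = 5. Solving gives C1 = 67/16, C2 = 85/64.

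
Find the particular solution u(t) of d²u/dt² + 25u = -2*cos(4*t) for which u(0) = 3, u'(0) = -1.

Characteristic equation r² + 25 = 0 has discriminant (0)² - 4·(25) = -100 < 0, so r = ± 5i.
Hence u_h = C1*cos(5*t) + C2*sin(5*t).
Try u_p = A*cos(4*t) + B*sin(4*t). Substituting and equating the coefficients of cos(4t) and sin(4t) gives A = -2/9, B = 0, so u_p = -2*cos(4*t)/9.
General solution: u = -2*cos(4*t)/9 + C1*cos(5*t) + C2*sin(5*t).
Apply the initial conditions: u(0) = -2/9 + C1 = 3 and u'(0) = 5*C2 = -1. Solving gives C1 = 29/9, C2 = -1/5.

u = -2*cos(4*t)/9 - sin(5*t)/5 + 29*cos(5*t)/9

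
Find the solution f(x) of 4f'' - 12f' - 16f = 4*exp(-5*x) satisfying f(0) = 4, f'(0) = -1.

Divide through by 4: f'' - 3f' - 4f = exp(-5*x).
Characteristic equation r² - 3r - 4 = 0 factors as (r - 4)(r + 1) = 0, so r = 4, -1.
Hence f_h = C1*exp(4*x) + C2*exp(-x).
Try f_p = A*exp(-5*x). Substituting into the equation and dividing by exp(-5*x) gives A = 1/36, so f_p = exp(-5*x)/36.
General solution: f = exp(-5*x)/36 + C1*exp(4*x) + C2*exp(-x).
Apply the initial conditions: f(0) = 1/36 + C1 + C2 = 4 and f'(0) = -5/36 - C2 + 4*C1 = -1. Solving gives C1 = 28/45, C2 = 67/20.

f = exp(-5*x)/36 + 28*exp(4*x)/45 + 67*exp(-x)/20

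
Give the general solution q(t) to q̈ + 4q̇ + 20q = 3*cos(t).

Characteristic equation r² + 4r + 20 = 0 has discriminant (4)² - 4·(20) = -64 < 0, so r = -2 ± 4i.
Hence q_h = C1*cos(4*t)*exp(-2*t) + C2*exp(-2*t)*sin(4*t).
Try q_p = A*cos(t) + B*sin(t). Substituting and equating the coefficients of cos(t) and sin(t) gives A = 57/377, B = 12/377, so q_p = 12*sin(t)/377 + 57*cos(t)/377.

q = 12*sin(t)/377 + 57*cos(t)/377 + C1*cos(4*t)*exp(-2*t) + C2*exp(-2*t)*sin(4*t)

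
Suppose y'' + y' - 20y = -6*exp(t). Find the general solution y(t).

Characteristic equation r² + r - 20 = 0 factors as (r + 5)(r - 4) = 0, so r = -5, 4.
Hence y_h = C1*exp(-5*t) + C2*exp(4*t).
Try y_p = A*exp(t). Substituting into the equation and dividing by exp(t) gives A = 1/3, so y_p = exp(t)/3.

y = exp(t)/3 + C1*exp(-5*t) + C2*exp(4*t)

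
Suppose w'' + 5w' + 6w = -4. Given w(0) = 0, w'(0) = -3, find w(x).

Characteristic equation r² + 5r + 6 = 0 factors as (r + 3)(r + 2) = 0, so r = -3, -2.
Hence w_h = C1*exp(-3*x) + C2*exp(-2*x).
For the particular solution try w_p = A0. Substituting and matching coefficients of each power of x gives A0 = -2/3, so w_p = -2/3.
General solution: w = -2/3 + C1*exp(-3*x) + C2*exp(-2*x).
Apply the initial conditions: w(0) = -2/3 + C1 + C2 = 0 and w'(0) = -3*C1 - 2*C2 = -3. Solving gives C1 = 5/3, C2 = -1.

w = -2/3 - exp(-2*x) + 5*exp(-3*x)/3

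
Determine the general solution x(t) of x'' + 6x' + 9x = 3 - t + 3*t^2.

Characteristic equation r² + 6r + 9 = 0 has discriminant (6)² - 4·(9) = 0, so r = -3 is a repeated root.
Hence x_h = (C1 + C2*t)*exp(-3*t).
For the particular solution try x_p = A0 + A1*t + A2*t^2. Substituting and matching coefficients of each power of t gives A0 = 17/27, A1 = -5/9, A2 = 1/3, so x_p = 17/27 - 5*t/9 + t^2/3.

x = 17/27 - 5*t/9 + t**2/3 + C1*exp(-3*t) + C2*t*exp(-3*t)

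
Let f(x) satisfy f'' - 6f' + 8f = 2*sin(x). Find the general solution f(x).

f = 12*cos(x)/85 + 14*sin(x)/85 + C1*exp(2*x) + C2*exp(4*x)

Characteristic equation r² - 6r + 8 = 0 factors as (r - 2)(r - 4) = 0, so r = 2, 4.
Hence f_h = C1*exp(2*x) + C2*exp(4*x).
Try f_p = A*cos(x) + B*sin(x). Substituting and equating the coefficients of cos(x) and sin(x) gives A = 12/85, B = 14/85, so f_p = 12*cos(x)/85 + 14*sin(x)/85.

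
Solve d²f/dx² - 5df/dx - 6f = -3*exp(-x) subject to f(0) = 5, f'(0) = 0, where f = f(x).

Characteristic equation r² - 5r - 6 = 0 factors as (r - 6)(r + 1) = 0, so r = 6, -1.
Hence f_h = C1*exp(6*x) + C2*exp(-x).
Since exp(-x) solves the homogeneous equation (r = -1 is a root of multiplicity 1), multiply the trial by x. Try f_p = A*x*exp(-x). Substituting into the equation and dividing by exp(-x) gives A = 3/7, so f_p = 3*x*exp(-x)/7.
General solution: f = C1*exp(6*x) + C2*exp(-x) + 3*x*exp(-x)/7.
Apply the initial conditions: f(0) = C1 + C2 = 5 and f'(0) = 3/7 - C2 + 6*C1 = 0. Solving gives C1 = 32/49, C2 = 213/49.

f = 32*exp(6*x)/49 + 213*exp(-x)/49 + 3*x*exp(-x)/7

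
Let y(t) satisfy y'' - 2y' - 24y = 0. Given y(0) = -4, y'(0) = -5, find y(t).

y = -21*exp(6*t)/10 - 19*exp(-4*t)/10

Characteristic equation r² - 2r - 24 = 0 factors as (r + 4)(r - 6) = 0, so r = -4, 6.
Hence y_h = C1*exp(-4*t) + C2*exp(6*t).
Apply the initial conditions: y(0) = C1 + C2 = -4 and y'(0) = -4*C1 + 6*C2 = -5. Solving gives C1 = -19/10, C2 = -21/10.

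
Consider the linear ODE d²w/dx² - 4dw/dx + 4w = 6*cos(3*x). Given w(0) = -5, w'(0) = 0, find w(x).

Characteristic equation r² - 4r + 4 = 0 has discriminant (-4)² - 4·(4) = 0, so r = 2 is a repeated root.
Hence w_h = (C1 + C2*x)*exp(2*x).
Try w_p = A*cos(3*x) + B*sin(3*x). Substituting and equating the coefficients of cos(3x) and sin(3x) gives A = -30/169, B = -72/169, so w_p = -72*sin(3*x)/169 - 30*cos(3*x)/169.
General solution: w = -72*sin(3*x)/169 - 30*cos(3*x)/169 + C1*exp(2*x) + C2*x*exp(2*x).
Apply the initial conditions: w(0) = -30/169 + C1 = -5 and w'(0) = -216/169 + C2 + 2*C1 = 0. Solving gives C1 = -815/169, C2 = 142/13.

w = -815*exp(2*x)/169 - 72*sin(3*x)/169 - 30*cos(3*x)/169 + 142*x*exp(2*x)/13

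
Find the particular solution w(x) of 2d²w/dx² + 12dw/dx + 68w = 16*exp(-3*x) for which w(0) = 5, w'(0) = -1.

Divide through by 2: w'' + 6w' + 34w = 8*exp(-3*x).
Characteristic equation r² + 6r + 34 = 0 has discriminant (6)² - 4·(34) = -100 < 0, so r = -3 ± 5i.
Hence w_h = C1*cos(5*x)*exp(-3*x) + C2*exp(-3*x)*sin(5*x).
Try w_p = A*exp(-3*x). Substituting into the equation and dividing by exp(-3*x) gives A = 8/25, so w_p = 8*exp(-3*x)/25.
General solution: w = 8*exp(-3*x)/25 + C1*cos(5*x)*exp(-3*x) + C2*exp(-3*x)*sin(5*x).
Apply the initial conditions: w(0) = 8/25 + C1 = 5 and w'(0) = -24/25 - 3*C1 + 5*C2 = -1. Solving gives C1 = 117/25, C2 = 14/5.

w = 8*exp(-3*x)/25 + 14*exp(-3*x)*sin(5*x)/5 + 117*cos(5*x)*exp(-3*x)/25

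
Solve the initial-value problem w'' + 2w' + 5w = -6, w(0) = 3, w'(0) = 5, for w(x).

w = -6/5 + 21*cos(2*x)*exp(-x)/5 + 23*exp(-x)*sin(2*x)/5

Characteristic equation r² + 2r + 5 = 0 has discriminant (2)² - 4·(5) = -16 < 0, so r = -1 ± 2i.
Hence w_h = C1*cos(2*x)*exp(-x) + C2*exp(-x)*sin(2*x).
For the particular solution try w_p = A0. Substituting and matching coefficients of each power of x gives A0 = -6/5, so w_p = -6/5.
General solution: w = -6/5 + C1*cos(2*x)*exp(-x) + C2*exp(-x)*sin(2*x).
Apply the initial conditions: w(0) = -6/5 + C1 = 3 and w'(0) = -C1 + 2*C2 = 5. Solving gives C1 = 21/5, C2 = 23/5.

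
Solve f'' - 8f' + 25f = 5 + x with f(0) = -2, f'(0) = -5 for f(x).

Characteristic equation r² - 8r + 25 = 0 has discriminant (-8)² - 4·(25) = -36 < 0, so r = 4 ± 3i.
Hence f_h = C1*cos(3*x)*exp(4*x) + C2*exp(4*x)*sin(3*x).
For the particular solution try f_p = A0 + A1*x. Substituting and matching coefficients of each power of x gives A0 = 133/625, A1 = 1/25, so f_p = 133/625 + x/25.
General solution: f = 133/625 + x/25 + C1*cos(3*x)*exp(4*x) + C2*exp(4*x)*sin(3*x).
Apply the initial conditions: f(0) = 133/625 + C1 = -2 and f'(0) = 1/25 + 3*C2 + 4*C1 = -5. Solving gives C1 = -1383/625, C2 = 794/625.

f = 133/625 + x/25 - 1383*cos(3*x)*exp(4*x)/625 + 794*exp(4*x)*sin(3*x)/625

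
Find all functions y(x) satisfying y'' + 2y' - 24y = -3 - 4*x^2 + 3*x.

Characteristic equation r² + 2r - 24 = 0 factors as (r - 4)(r + 6) = 0, so r = 4, -6.
Hence y_h = C1*exp(4*x) + C2*exp(-6*x).
For the particular solution try y_p = A0 + A1*x + A2*x^2. Substituting and matching coefficients of each power of x gives A0 = 113/864, A1 = -7/72, A2 = 1/6, so y_p = 113/864 - 7*x/72 + x^2/6.

y = 113/864 - 7*x/72 + x**2/6 + C1*exp(4*x) + C2*exp(-6*x)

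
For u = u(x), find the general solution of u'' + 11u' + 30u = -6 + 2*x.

u = -101/450 + x/15 + C1*exp(-5*x) + C2*exp(-6*x)

Characteristic equation r² + 11r + 30 = 0 factors as (r + 5)(r + 6) = 0, so r = -5, -6.
Hence u_h = C1*exp(-5*x) + C2*exp(-6*x).
For the particular solution try u_p = A0 + A1*x. Substituting and matching coefficients of each power of x gives A0 = -101/450, A1 = 1/15, so u_p = -101/450 + x/15.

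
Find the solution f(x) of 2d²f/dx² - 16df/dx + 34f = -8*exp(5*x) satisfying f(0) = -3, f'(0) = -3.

Divide through by 2: f'' - 8f' + 17f = -4*exp(5*x).
Characteristic equation r² - 8r + 17 = 0 has discriminant (-8)² - 4·(17) = -4 < 0, so r = 4 ± i.
Hence f_h = C1*cos(x)*exp(4*x) + C2*exp(4*x)*sin(x).
Try f_p = A*exp(5*x). Substituting into the equation and dividing by exp(5*x) gives A = -2, so f_p = -2*exp(5*x).
General solution: f = -2*exp(5*x) + C1*cos(x)*exp(4*x) + C2*exp(4*x)*sin(x).
Apply the initial conditions: f(0) = -2 + C1 = -3 and f'(0) = -10 + C2 + 4*C1 = -3. Solving gives C1 = -1, C2 = 11.

f = -2*exp(5*x) - cos(x)*exp(4*x) + 11*exp(4*x)*sin(x)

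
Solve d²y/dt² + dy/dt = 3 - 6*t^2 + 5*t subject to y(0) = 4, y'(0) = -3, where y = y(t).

Characteristic equation r² + r = 0 factors as (r + 1)r = 0, so r = -1, 0.
Hence y_h = C1*exp(-t) + C2.
Since 0 is a characteristic root (multiplicity 1), multiply the polynomial trial by t: try y_p = t*(A0 + A1*t + A2*t^2). Substituting and matching coefficients of each power of t gives A0 = -14, A1 = 17/2, A2 = -2, so y_p = -14*t - 2*t^3 + 17*t^2/2.
General solution: y = C2 - 14*t - 2*t^3 + 17*t^2/2 + C1*exp(-t).
Apply the initial conditions: y(0) = C1 + C2 = 4 and y'(0) = -14 - C1 = -3. Solving gives C1 = -11, C2 = 15.

y = 15 - 14*t - 11*exp(-t) - 2*t**3 + 17*t**2/2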